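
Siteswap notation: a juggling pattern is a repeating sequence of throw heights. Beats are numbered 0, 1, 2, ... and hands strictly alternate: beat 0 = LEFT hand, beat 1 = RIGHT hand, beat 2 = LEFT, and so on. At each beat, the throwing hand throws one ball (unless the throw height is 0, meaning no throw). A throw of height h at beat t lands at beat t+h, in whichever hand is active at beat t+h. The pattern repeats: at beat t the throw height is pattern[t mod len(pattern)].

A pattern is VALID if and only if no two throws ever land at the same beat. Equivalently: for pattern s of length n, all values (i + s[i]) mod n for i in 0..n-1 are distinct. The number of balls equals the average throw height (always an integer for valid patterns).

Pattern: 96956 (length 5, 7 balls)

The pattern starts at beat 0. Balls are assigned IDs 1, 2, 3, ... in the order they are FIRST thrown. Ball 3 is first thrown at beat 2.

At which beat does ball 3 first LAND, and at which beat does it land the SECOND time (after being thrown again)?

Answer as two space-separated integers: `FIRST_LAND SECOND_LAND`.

Answer: 11 17

Derivation:
Beat 0 (L): throw ball1 h=9 -> lands@9:R; in-air after throw: [b1@9:R]
Beat 1 (R): throw ball2 h=6 -> lands@7:R; in-air after throw: [b2@7:R b1@9:R]
Beat 2 (L): throw ball3 h=9 -> lands@11:R; in-air after throw: [b2@7:R b1@9:R b3@11:R]
Beat 3 (R): throw ball4 h=5 -> lands@8:L; in-air after throw: [b2@7:R b4@8:L b1@9:R b3@11:R]
Beat 4 (L): throw ball5 h=6 -> lands@10:L; in-air after throw: [b2@7:R b4@8:L b1@9:R b5@10:L b3@11:R]
Beat 5 (R): throw ball6 h=9 -> lands@14:L; in-air after throw: [b2@7:R b4@8:L b1@9:R b5@10:L b3@11:R b6@14:L]
Beat 6 (L): throw ball7 h=6 -> lands@12:L; in-air after throw: [b2@7:R b4@8:L b1@9:R b5@10:L b3@11:R b7@12:L b6@14:L]
Beat 7 (R): throw ball2 h=9 -> lands@16:L; in-air after throw: [b4@8:L b1@9:R b5@10:L b3@11:R b7@12:L b6@14:L b2@16:L]
Beat 8 (L): throw ball4 h=5 -> lands@13:R; in-air after throw: [b1@9:R b5@10:L b3@11:R b7@12:L b4@13:R b6@14:L b2@16:L]
Beat 9 (R): throw ball1 h=6 -> lands@15:R; in-air after throw: [b5@10:L b3@11:R b7@12:L b4@13:R b6@14:L b1@15:R b2@16:L]
Beat 10 (L): throw ball5 h=9 -> lands@19:R; in-air after throw: [b3@11:R b7@12:L b4@13:R b6@14:L b1@15:R b2@16:L b5@19:R]
Beat 11 (R): throw ball3 h=6 -> lands@17:R; in-air after throw: [b7@12:L b4@13:R b6@14:L b1@15:R b2@16:L b3@17:R b5@19:R]
Beat 12 (L): throw ball7 h=9 -> lands@21:R; in-air after throw: [b4@13:R b6@14:L b1@15:R b2@16:L b3@17:R b5@19:R b7@21:R]
Beat 13 (R): throw ball4 h=5 -> lands@18:L; in-air after throw: [b6@14:L b1@15:R b2@16:L b3@17:R b4@18:L b5@19:R b7@21:R]
Beat 14 (L): throw ball6 h=6 -> lands@20:L; in-air after throw: [b1@15:R b2@16:L b3@17:R b4@18:L b5@19:R b6@20:L b7@21:R]
Beat 15 (R): throw ball1 h=9 -> lands@24:L; in-air after throw: [b2@16:L b3@17:R b4@18:L b5@19:R b6@20:L b7@21:R b1@24:L]
Ball 3: thrown@2 h=9 -> first land @11; rethrown@11 h=6 -> second land @17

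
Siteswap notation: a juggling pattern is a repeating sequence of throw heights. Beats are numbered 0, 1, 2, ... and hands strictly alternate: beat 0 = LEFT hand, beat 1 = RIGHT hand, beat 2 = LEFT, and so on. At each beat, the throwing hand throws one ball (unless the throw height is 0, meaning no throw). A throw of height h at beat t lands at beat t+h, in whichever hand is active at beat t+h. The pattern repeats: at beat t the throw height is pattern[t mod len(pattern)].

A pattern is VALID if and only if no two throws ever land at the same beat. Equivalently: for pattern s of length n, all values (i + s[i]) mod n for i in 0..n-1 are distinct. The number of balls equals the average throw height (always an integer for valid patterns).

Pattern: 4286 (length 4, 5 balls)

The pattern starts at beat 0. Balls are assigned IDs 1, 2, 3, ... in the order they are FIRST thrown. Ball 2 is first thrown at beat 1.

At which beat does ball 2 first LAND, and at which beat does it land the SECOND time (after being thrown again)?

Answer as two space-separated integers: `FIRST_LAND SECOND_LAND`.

Answer: 3 9

Derivation:
Beat 0 (L): throw ball1 h=4 -> lands@4:L; in-air after throw: [b1@4:L]
Beat 1 (R): throw ball2 h=2 -> lands@3:R; in-air after throw: [b2@3:R b1@4:L]
Beat 2 (L): throw ball3 h=8 -> lands@10:L; in-air after throw: [b2@3:R b1@4:L b3@10:L]
Beat 3 (R): throw ball2 h=6 -> lands@9:R; in-air after throw: [b1@4:L b2@9:R b3@10:L]
Beat 4 (L): throw ball1 h=4 -> lands@8:L; in-air after throw: [b1@8:L b2@9:R b3@10:L]
Beat 5 (R): throw ball4 h=2 -> lands@7:R; in-air after throw: [b4@7:R b1@8:L b2@9:R b3@10:L]
Beat 6 (L): throw ball5 h=8 -> lands@14:L; in-air after throw: [b4@7:R b1@8:L b2@9:R b3@10:L b5@14:L]
Beat 7 (R): throw ball4 h=6 -> lands@13:R; in-air after throw: [b1@8:L b2@9:R b3@10:L b4@13:R b5@14:L]
Beat 8 (L): throw ball1 h=4 -> lands@12:L; in-air after throw: [b2@9:R b3@10:L b1@12:L b4@13:R b5@14:L]
Beat 9 (R): throw ball2 h=2 -> lands@11:R; in-air after throw: [b3@10:L b2@11:R b1@12:L b4@13:R b5@14:L]
Ball 2: thrown@1 h=2 -> first land @3; rethrown@3 h=6 -> second land @9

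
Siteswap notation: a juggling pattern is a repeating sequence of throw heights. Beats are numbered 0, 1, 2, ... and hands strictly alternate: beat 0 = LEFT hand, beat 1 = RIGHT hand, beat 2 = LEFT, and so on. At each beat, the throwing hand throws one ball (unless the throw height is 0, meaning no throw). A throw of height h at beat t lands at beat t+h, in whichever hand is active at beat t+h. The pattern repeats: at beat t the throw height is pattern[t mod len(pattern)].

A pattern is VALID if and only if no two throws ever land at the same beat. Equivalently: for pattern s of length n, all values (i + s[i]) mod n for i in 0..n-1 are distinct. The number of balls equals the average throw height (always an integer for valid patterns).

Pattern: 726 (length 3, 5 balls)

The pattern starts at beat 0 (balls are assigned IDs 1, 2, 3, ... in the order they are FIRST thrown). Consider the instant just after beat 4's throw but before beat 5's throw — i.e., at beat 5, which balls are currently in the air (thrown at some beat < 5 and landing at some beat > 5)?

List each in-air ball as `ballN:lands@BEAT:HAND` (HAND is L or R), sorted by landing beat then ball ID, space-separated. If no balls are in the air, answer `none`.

Beat 0 (L): throw ball1 h=7 -> lands@7:R; in-air after throw: [b1@7:R]
Beat 1 (R): throw ball2 h=2 -> lands@3:R; in-air after throw: [b2@3:R b1@7:R]
Beat 2 (L): throw ball3 h=6 -> lands@8:L; in-air after throw: [b2@3:R b1@7:R b3@8:L]
Beat 3 (R): throw ball2 h=7 -> lands@10:L; in-air after throw: [b1@7:R b3@8:L b2@10:L]
Beat 4 (L): throw ball4 h=2 -> lands@6:L; in-air after throw: [b4@6:L b1@7:R b3@8:L b2@10:L]
Beat 5 (R): throw ball5 h=6 -> lands@11:R; in-air after throw: [b4@6:L b1@7:R b3@8:L b2@10:L b5@11:R]

Answer: ball4:lands@6:L ball1:lands@7:R ball3:lands@8:L ball2:lands@10:L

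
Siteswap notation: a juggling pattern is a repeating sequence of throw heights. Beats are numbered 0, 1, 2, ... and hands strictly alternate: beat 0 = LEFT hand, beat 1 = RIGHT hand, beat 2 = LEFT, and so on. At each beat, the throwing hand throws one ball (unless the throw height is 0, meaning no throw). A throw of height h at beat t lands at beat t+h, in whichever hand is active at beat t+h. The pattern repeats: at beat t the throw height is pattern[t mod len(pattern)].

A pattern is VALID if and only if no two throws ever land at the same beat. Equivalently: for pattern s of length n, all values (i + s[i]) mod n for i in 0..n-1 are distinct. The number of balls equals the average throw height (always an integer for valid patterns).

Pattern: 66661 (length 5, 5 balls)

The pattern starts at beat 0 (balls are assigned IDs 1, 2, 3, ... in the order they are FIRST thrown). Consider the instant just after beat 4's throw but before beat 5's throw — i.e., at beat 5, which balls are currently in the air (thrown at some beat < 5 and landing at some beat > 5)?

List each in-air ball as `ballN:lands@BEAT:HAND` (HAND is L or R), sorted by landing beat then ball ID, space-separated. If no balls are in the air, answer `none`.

Beat 0 (L): throw ball1 h=6 -> lands@6:L; in-air after throw: [b1@6:L]
Beat 1 (R): throw ball2 h=6 -> lands@7:R; in-air after throw: [b1@6:L b2@7:R]
Beat 2 (L): throw ball3 h=6 -> lands@8:L; in-air after throw: [b1@6:L b2@7:R b3@8:L]
Beat 3 (R): throw ball4 h=6 -> lands@9:R; in-air after throw: [b1@6:L b2@7:R b3@8:L b4@9:R]
Beat 4 (L): throw ball5 h=1 -> lands@5:R; in-air after throw: [b5@5:R b1@6:L b2@7:R b3@8:L b4@9:R]
Beat 5 (R): throw ball5 h=6 -> lands@11:R; in-air after throw: [b1@6:L b2@7:R b3@8:L b4@9:R b5@11:R]

Answer: ball1:lands@6:L ball2:lands@7:R ball3:lands@8:L ball4:lands@9:R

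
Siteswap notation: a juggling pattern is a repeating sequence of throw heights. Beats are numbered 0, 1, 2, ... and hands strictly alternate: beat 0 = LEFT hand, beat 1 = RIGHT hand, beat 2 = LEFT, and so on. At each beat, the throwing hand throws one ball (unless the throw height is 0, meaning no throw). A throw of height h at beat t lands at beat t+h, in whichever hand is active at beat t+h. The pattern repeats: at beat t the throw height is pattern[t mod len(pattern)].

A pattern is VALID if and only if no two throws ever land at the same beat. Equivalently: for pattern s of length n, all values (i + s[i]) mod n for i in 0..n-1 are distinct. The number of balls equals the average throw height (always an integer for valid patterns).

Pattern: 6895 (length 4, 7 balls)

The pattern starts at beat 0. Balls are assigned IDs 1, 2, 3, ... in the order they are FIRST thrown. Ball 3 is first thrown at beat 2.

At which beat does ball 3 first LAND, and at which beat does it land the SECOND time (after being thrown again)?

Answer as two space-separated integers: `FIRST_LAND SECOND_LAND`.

Answer: 11 16

Derivation:
Beat 0 (L): throw ball1 h=6 -> lands@6:L; in-air after throw: [b1@6:L]
Beat 1 (R): throw ball2 h=8 -> lands@9:R; in-air after throw: [b1@6:L b2@9:R]
Beat 2 (L): throw ball3 h=9 -> lands@11:R; in-air after throw: [b1@6:L b2@9:R b3@11:R]
Beat 3 (R): throw ball4 h=5 -> lands@8:L; in-air after throw: [b1@6:L b4@8:L b2@9:R b3@11:R]
Beat 4 (L): throw ball5 h=6 -> lands@10:L; in-air after throw: [b1@6:L b4@8:L b2@9:R b5@10:L b3@11:R]
Beat 5 (R): throw ball6 h=8 -> lands@13:R; in-air after throw: [b1@6:L b4@8:L b2@9:R b5@10:L b3@11:R b6@13:R]
Beat 6 (L): throw ball1 h=9 -> lands@15:R; in-air after throw: [b4@8:L b2@9:R b5@10:L b3@11:R b6@13:R b1@15:R]
Beat 7 (R): throw ball7 h=5 -> lands@12:L; in-air after throw: [b4@8:L b2@9:R b5@10:L b3@11:R b7@12:L b6@13:R b1@15:R]
Beat 8 (L): throw ball4 h=6 -> lands@14:L; in-air after throw: [b2@9:R b5@10:L b3@11:R b7@12:L b6@13:R b4@14:L b1@15:R]
Beat 9 (R): throw ball2 h=8 -> lands@17:R; in-air after throw: [b5@10:L b3@11:R b7@12:L b6@13:R b4@14:L b1@15:R b2@17:R]
Beat 10 (L): throw ball5 h=9 -> lands@19:R; in-air after throw: [b3@11:R b7@12:L b6@13:R b4@14:L b1@15:R b2@17:R b5@19:R]
Beat 11 (R): throw ball3 h=5 -> lands@16:L; in-air after throw: [b7@12:L b6@13:R b4@14:L b1@15:R b3@16:L b2@17:R b5@19:R]
Beat 12 (L): throw ball7 h=6 -> lands@18:L; in-air after throw: [b6@13:R b4@14:L b1@15:R b3@16:L b2@17:R b7@18:L b5@19:R]
Beat 13 (R): throw ball6 h=8 -> lands@21:R; in-air after throw: [b4@14:L b1@15:R b3@16:L b2@17:R b7@18:L b5@19:R b6@21:R]
Beat 14 (L): throw ball4 h=9 -> lands@23:R; in-air after throw: [b1@15:R b3@16:L b2@17:R b7@18:L b5@19:R b6@21:R b4@23:R]
Ball 3: thrown@2 h=9 -> first land @11; rethrown@11 h=5 -> second land @16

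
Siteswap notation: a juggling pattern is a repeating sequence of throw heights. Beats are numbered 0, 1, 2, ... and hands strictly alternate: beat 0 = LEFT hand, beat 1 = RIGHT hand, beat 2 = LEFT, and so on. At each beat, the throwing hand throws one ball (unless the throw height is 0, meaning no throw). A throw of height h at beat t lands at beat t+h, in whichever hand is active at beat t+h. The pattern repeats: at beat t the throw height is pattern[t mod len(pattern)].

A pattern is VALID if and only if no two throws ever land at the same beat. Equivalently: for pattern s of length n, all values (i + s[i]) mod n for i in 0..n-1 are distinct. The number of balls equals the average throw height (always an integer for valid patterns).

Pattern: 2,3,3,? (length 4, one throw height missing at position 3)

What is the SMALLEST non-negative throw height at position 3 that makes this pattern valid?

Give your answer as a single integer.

Answer: 0

Derivation:
i=0: (0 + 2) mod 4 = 2
i=1: (1 + 3) mod 4 = 0
i=2: (2 + 3) mod 4 = 1
i=3: s[i]=? (unknown)
Known residues: [0, 1, 2]; need a permutation of 0..3, so missing residue r = 3
Need (3 + s) mod 4 = 3; smallest s = (3 - 3) mod 4 = 0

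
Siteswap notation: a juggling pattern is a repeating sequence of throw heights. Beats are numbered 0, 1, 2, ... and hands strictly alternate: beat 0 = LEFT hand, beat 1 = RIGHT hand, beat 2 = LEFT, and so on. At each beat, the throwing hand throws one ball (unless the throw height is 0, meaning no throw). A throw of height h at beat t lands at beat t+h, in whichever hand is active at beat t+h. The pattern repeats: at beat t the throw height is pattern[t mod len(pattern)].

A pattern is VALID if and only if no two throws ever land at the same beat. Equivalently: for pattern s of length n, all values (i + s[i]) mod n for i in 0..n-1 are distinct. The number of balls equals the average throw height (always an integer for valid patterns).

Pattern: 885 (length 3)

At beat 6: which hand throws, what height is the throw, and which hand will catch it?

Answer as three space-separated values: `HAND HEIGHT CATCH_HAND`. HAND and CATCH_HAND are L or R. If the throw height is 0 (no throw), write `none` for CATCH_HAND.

Answer: L 8 L

Derivation:
Beat 6: 6 mod 2 = 0, so hand = L
Throw height = pattern[6 mod 3] = pattern[0] = 8
Lands at beat 6+8=14, 14 mod 2 = 0, so catch hand = L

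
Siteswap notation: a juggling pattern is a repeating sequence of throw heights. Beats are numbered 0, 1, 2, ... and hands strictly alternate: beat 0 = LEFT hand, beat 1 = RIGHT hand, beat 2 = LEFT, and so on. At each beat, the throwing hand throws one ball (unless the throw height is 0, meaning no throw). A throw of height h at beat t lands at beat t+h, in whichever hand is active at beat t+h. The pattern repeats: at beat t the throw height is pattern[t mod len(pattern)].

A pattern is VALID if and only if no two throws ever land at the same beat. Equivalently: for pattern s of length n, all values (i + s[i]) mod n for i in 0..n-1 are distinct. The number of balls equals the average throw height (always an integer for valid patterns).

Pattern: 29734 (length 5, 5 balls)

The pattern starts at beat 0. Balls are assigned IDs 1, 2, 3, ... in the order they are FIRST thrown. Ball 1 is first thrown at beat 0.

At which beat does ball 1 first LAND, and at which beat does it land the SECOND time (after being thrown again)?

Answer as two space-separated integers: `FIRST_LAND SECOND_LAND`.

Answer: 2 9

Derivation:
Beat 0 (L): throw ball1 h=2 -> lands@2:L; in-air after throw: [b1@2:L]
Beat 1 (R): throw ball2 h=9 -> lands@10:L; in-air after throw: [b1@2:L b2@10:L]
Beat 2 (L): throw ball1 h=7 -> lands@9:R; in-air after throw: [b1@9:R b2@10:L]
Beat 3 (R): throw ball3 h=3 -> lands@6:L; in-air after throw: [b3@6:L b1@9:R b2@10:L]
Beat 4 (L): throw ball4 h=4 -> lands@8:L; in-air after throw: [b3@6:L b4@8:L b1@9:R b2@10:L]
Beat 5 (R): throw ball5 h=2 -> lands@7:R; in-air after throw: [b3@6:L b5@7:R b4@8:L b1@9:R b2@10:L]
Beat 6 (L): throw ball3 h=9 -> lands@15:R; in-air after throw: [b5@7:R b4@8:L b1@9:R b2@10:L b3@15:R]
Beat 7 (R): throw ball5 h=7 -> lands@14:L; in-air after throw: [b4@8:L b1@9:R b2@10:L b5@14:L b3@15:R]
Beat 8 (L): throw ball4 h=3 -> lands@11:R; in-air after throw: [b1@9:R b2@10:L b4@11:R b5@14:L b3@15:R]
Beat 9 (R): throw ball1 h=4 -> lands@13:R; in-air after throw: [b2@10:L b4@11:R b1@13:R b5@14:L b3@15:R]
Ball 1: thrown@0 h=2 -> first land @2; rethrown@2 h=7 -> second land @9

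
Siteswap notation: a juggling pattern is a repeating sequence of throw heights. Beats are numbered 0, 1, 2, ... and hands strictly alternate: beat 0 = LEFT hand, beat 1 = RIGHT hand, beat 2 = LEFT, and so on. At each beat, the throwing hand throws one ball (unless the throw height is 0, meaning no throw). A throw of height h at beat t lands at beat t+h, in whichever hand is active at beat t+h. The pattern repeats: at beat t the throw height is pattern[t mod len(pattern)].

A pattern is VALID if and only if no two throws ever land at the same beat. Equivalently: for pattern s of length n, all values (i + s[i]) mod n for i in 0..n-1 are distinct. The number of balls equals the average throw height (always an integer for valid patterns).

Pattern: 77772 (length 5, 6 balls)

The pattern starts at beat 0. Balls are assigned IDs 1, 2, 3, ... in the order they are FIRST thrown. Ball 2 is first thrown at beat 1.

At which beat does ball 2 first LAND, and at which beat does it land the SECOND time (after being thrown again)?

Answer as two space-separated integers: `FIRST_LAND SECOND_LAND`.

Beat 0 (L): throw ball1 h=7 -> lands@7:R; in-air after throw: [b1@7:R]
Beat 1 (R): throw ball2 h=7 -> lands@8:L; in-air after throw: [b1@7:R b2@8:L]
Beat 2 (L): throw ball3 h=7 -> lands@9:R; in-air after throw: [b1@7:R b2@8:L b3@9:R]
Beat 3 (R): throw ball4 h=7 -> lands@10:L; in-air after throw: [b1@7:R b2@8:L b3@9:R b4@10:L]
Beat 4 (L): throw ball5 h=2 -> lands@6:L; in-air after throw: [b5@6:L b1@7:R b2@8:L b3@9:R b4@10:L]
Beat 5 (R): throw ball6 h=7 -> lands@12:L; in-air after throw: [b5@6:L b1@7:R b2@8:L b3@9:R b4@10:L b6@12:L]
Beat 6 (L): throw ball5 h=7 -> lands@13:R; in-air after throw: [b1@7:R b2@8:L b3@9:R b4@10:L b6@12:L b5@13:R]
Beat 7 (R): throw ball1 h=7 -> lands@14:L; in-air after throw: [b2@8:L b3@9:R b4@10:L b6@12:L b5@13:R b1@14:L]
Beat 8 (L): throw ball2 h=7 -> lands@15:R; in-air after throw: [b3@9:R b4@10:L b6@12:L b5@13:R b1@14:L b2@15:R]
Beat 9 (R): throw ball3 h=2 -> lands@11:R; in-air after throw: [b4@10:L b3@11:R b6@12:L b5@13:R b1@14:L b2@15:R]
Beat 10 (L): throw ball4 h=7 -> lands@17:R; in-air after throw: [b3@11:R b6@12:L b5@13:R b1@14:L b2@15:R b4@17:R]
Beat 11 (R): throw ball3 h=7 -> lands@18:L; in-air after throw: [b6@12:L b5@13:R b1@14:L b2@15:R b4@17:R b3@18:L]
Beat 12 (L): throw ball6 h=7 -> lands@19:R; in-air after throw: [b5@13:R b1@14:L b2@15:R b4@17:R b3@18:L b6@19:R]
Beat 13 (R): throw ball5 h=7 -> lands@20:L; in-air after throw: [b1@14:L b2@15:R b4@17:R b3@18:L b6@19:R b5@20:L]
Beat 14 (L): throw ball1 h=2 -> lands@16:L; in-air after throw: [b2@15:R b1@16:L b4@17:R b3@18:L b6@19:R b5@20:L]
Beat 15 (R): throw ball2 h=7 -> lands@22:L; in-air after throw: [b1@16:L b4@17:R b3@18:L b6@19:R b5@20:L b2@22:L]
Ball 2: thrown@1 h=7 -> first land @8; rethrown@8 h=7 -> second land @15

Answer: 8 15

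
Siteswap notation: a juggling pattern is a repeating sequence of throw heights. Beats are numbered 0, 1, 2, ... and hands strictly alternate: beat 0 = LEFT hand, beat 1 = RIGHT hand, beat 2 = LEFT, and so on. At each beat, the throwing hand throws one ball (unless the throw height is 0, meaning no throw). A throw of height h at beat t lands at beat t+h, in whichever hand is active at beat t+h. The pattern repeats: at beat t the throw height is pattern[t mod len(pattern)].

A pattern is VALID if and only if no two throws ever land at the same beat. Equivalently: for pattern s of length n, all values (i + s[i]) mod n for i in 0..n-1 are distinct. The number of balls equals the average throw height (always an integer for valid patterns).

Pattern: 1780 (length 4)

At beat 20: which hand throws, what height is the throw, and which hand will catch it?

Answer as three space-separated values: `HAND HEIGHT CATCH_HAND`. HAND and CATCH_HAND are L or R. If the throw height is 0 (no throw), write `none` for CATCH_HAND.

Beat 20: 20 mod 2 = 0, so hand = L
Throw height = pattern[20 mod 4] = pattern[0] = 1
Lands at beat 20+1=21, 21 mod 2 = 1, so catch hand = R

Answer: L 1 R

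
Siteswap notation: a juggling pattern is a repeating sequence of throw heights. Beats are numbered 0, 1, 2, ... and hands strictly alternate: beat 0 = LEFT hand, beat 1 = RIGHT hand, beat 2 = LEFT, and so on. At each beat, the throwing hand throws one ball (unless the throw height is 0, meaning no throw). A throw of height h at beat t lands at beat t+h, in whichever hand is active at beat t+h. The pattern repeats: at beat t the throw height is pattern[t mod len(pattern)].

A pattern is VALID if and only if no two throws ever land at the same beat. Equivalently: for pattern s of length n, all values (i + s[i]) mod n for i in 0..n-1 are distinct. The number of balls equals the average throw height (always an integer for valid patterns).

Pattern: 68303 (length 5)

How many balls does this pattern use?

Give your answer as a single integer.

Pattern = [6, 8, 3, 0, 3], length n = 5
  position 0: throw height = 6, running sum = 6
  position 1: throw height = 8, running sum = 14
  position 2: throw height = 3, running sum = 17
  position 3: throw height = 0, running sum = 17
  position 4: throw height = 3, running sum = 20
Total sum = 20; balls = sum / n = 20 / 5 = 4

Answer: 4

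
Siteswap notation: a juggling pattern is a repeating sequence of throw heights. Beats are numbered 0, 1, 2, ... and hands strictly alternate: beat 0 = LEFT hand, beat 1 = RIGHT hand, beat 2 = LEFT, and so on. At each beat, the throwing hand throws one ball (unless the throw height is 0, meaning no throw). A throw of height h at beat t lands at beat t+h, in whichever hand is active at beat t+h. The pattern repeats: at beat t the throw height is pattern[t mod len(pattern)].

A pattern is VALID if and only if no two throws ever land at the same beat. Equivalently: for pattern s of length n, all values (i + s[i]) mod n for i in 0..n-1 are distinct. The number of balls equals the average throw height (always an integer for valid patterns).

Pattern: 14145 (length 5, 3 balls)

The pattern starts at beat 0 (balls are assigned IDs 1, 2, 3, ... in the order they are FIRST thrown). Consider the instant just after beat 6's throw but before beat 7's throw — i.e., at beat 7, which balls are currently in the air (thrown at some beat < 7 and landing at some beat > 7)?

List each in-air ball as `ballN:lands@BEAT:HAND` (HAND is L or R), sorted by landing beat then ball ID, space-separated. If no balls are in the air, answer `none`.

Answer: ball3:lands@9:R ball1:lands@10:L

Derivation:
Beat 0 (L): throw ball1 h=1 -> lands@1:R; in-air after throw: [b1@1:R]
Beat 1 (R): throw ball1 h=4 -> lands@5:R; in-air after throw: [b1@5:R]
Beat 2 (L): throw ball2 h=1 -> lands@3:R; in-air after throw: [b2@3:R b1@5:R]
Beat 3 (R): throw ball2 h=4 -> lands@7:R; in-air after throw: [b1@5:R b2@7:R]
Beat 4 (L): throw ball3 h=5 -> lands@9:R; in-air after throw: [b1@5:R b2@7:R b3@9:R]
Beat 5 (R): throw ball1 h=1 -> lands@6:L; in-air after throw: [b1@6:L b2@7:R b3@9:R]
Beat 6 (L): throw ball1 h=4 -> lands@10:L; in-air after throw: [b2@7:R b3@9:R b1@10:L]
Beat 7 (R): throw ball2 h=1 -> lands@8:L; in-air after throw: [b2@8:L b3@9:R b1@10:L]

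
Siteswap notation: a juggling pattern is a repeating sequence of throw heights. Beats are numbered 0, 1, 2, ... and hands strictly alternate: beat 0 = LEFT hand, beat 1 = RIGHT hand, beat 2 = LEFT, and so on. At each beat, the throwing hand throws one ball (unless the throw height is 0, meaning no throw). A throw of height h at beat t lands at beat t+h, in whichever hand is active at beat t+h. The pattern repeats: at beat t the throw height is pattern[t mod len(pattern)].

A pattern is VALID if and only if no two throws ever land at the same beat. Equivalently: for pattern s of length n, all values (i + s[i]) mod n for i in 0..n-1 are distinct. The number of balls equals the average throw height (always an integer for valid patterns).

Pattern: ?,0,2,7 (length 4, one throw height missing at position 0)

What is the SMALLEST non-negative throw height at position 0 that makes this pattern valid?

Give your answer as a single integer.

i=0: s[i]=? (unknown)
i=1: (1 + 0) mod 4 = 1
i=2: (2 + 2) mod 4 = 0
i=3: (3 + 7) mod 4 = 2
Known residues: [0, 1, 2]; need a permutation of 0..3, so missing residue r = 3
Need (0 + s) mod 4 = 3; smallest s = (3 - 0) mod 4 = 3

Answer: 3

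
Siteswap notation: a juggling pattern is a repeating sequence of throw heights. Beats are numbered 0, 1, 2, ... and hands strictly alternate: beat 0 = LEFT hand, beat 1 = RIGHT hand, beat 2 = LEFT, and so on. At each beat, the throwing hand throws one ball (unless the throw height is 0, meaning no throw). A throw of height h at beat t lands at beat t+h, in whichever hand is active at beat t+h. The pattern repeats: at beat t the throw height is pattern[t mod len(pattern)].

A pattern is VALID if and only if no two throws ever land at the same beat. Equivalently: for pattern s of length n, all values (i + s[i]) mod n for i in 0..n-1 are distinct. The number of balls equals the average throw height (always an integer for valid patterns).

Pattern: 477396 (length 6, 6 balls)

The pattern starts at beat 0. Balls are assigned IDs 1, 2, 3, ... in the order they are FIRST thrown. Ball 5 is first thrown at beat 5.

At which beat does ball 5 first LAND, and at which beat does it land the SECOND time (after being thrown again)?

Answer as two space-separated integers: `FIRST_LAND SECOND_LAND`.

Beat 0 (L): throw ball1 h=4 -> lands@4:L; in-air after throw: [b1@4:L]
Beat 1 (R): throw ball2 h=7 -> lands@8:L; in-air after throw: [b1@4:L b2@8:L]
Beat 2 (L): throw ball3 h=7 -> lands@9:R; in-air after throw: [b1@4:L b2@8:L b3@9:R]
Beat 3 (R): throw ball4 h=3 -> lands@6:L; in-air after throw: [b1@4:L b4@6:L b2@8:L b3@9:R]
Beat 4 (L): throw ball1 h=9 -> lands@13:R; in-air after throw: [b4@6:L b2@8:L b3@9:R b1@13:R]
Beat 5 (R): throw ball5 h=6 -> lands@11:R; in-air after throw: [b4@6:L b2@8:L b3@9:R b5@11:R b1@13:R]
Beat 6 (L): throw ball4 h=4 -> lands@10:L; in-air after throw: [b2@8:L b3@9:R b4@10:L b5@11:R b1@13:R]
Beat 7 (R): throw ball6 h=7 -> lands@14:L; in-air after throw: [b2@8:L b3@9:R b4@10:L b5@11:R b1@13:R b6@14:L]
Beat 8 (L): throw ball2 h=7 -> lands@15:R; in-air after throw: [b3@9:R b4@10:L b5@11:R b1@13:R b6@14:L b2@15:R]
Beat 9 (R): throw ball3 h=3 -> lands@12:L; in-air after throw: [b4@10:L b5@11:R b3@12:L b1@13:R b6@14:L b2@15:R]
Beat 10 (L): throw ball4 h=9 -> lands@19:R; in-air after throw: [b5@11:R b3@12:L b1@13:R b6@14:L b2@15:R b4@19:R]
Beat 11 (R): throw ball5 h=6 -> lands@17:R; in-air after throw: [b3@12:L b1@13:R b6@14:L b2@15:R b5@17:R b4@19:R]
Beat 12 (L): throw ball3 h=4 -> lands@16:L; in-air after throw: [b1@13:R b6@14:L b2@15:R b3@16:L b5@17:R b4@19:R]
Beat 13 (R): throw ball1 h=7 -> lands@20:L; in-air after throw: [b6@14:L b2@15:R b3@16:L b5@17:R b4@19:R b1@20:L]
Beat 14 (L): throw ball6 h=7 -> lands@21:R; in-air after throw: [b2@15:R b3@16:L b5@17:R b4@19:R b1@20:L b6@21:R]
Beat 15 (R): throw ball2 h=3 -> lands@18:L; in-air after throw: [b3@16:L b5@17:R b2@18:L b4@19:R b1@20:L b6@21:R]
Ball 5: thrown@5 h=6 -> first land @11; rethrown@11 h=6 -> second land @17

Answer: 11 17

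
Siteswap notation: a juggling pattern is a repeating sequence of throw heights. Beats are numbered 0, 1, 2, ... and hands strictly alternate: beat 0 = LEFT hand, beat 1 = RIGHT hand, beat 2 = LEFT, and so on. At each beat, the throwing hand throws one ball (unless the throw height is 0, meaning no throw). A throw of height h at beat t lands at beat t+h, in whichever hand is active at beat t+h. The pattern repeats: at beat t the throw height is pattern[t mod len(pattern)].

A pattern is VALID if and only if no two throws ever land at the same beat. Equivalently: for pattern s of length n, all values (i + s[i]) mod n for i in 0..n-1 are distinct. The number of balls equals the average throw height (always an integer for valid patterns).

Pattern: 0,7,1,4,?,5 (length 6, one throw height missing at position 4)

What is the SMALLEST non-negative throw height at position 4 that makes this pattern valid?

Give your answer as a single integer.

Answer: 1

Derivation:
i=0: (0 + 0) mod 6 = 0
i=1: (1 + 7) mod 6 = 2
i=2: (2 + 1) mod 6 = 3
i=3: (3 + 4) mod 6 = 1
i=4: s[i]=? (unknown)
i=5: (5 + 5) mod 6 = 4
Known residues: [0, 1, 2, 3, 4]; need a permutation of 0..5, so missing residue r = 5
Need (4 + s) mod 6 = 5; smallest s = (5 - 4) mod 6 = 1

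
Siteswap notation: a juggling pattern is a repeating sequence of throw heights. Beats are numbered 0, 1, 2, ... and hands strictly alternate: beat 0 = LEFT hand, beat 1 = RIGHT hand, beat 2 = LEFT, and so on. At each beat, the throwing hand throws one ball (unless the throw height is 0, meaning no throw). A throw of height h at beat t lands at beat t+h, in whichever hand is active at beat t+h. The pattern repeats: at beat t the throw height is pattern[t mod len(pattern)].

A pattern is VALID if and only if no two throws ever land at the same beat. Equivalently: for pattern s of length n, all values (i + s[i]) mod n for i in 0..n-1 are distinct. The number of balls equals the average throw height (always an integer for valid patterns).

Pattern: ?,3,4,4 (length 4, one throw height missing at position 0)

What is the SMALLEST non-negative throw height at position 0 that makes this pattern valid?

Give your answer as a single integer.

Answer: 1

Derivation:
i=0: s[i]=? (unknown)
i=1: (1 + 3) mod 4 = 0
i=2: (2 + 4) mod 4 = 2
i=3: (3 + 4) mod 4 = 3
Known residues: [0, 2, 3]; need a permutation of 0..3, so missing residue r = 1
Need (0 + s) mod 4 = 1; smallest s = (1 - 0) mod 4 = 1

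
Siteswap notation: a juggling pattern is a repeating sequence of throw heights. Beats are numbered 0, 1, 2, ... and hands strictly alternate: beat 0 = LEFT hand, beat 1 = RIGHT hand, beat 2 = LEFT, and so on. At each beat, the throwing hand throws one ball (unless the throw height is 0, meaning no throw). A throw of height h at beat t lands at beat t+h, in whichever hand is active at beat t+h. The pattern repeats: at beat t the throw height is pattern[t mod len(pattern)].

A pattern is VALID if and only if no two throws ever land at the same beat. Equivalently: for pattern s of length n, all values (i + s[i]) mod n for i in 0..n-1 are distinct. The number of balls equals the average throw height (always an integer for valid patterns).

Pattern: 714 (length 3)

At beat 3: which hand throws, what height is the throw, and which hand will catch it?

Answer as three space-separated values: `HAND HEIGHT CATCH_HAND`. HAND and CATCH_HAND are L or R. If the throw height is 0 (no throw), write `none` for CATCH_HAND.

Answer: R 7 L

Derivation:
Beat 3: 3 mod 2 = 1, so hand = R
Throw height = pattern[3 mod 3] = pattern[0] = 7
Lands at beat 3+7=10, 10 mod 2 = 0, so catch hand = L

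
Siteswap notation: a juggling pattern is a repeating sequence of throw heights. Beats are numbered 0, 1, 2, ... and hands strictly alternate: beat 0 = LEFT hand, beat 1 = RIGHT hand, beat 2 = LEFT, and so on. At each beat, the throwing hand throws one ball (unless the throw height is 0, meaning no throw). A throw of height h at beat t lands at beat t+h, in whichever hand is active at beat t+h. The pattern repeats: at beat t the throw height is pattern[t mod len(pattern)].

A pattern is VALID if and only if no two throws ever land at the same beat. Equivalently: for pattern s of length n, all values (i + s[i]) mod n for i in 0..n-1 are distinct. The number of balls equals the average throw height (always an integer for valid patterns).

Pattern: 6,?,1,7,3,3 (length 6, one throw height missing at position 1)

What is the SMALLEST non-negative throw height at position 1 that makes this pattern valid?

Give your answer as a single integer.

Answer: 4

Derivation:
i=0: (0 + 6) mod 6 = 0
i=1: s[i]=? (unknown)
i=2: (2 + 1) mod 6 = 3
i=3: (3 + 7) mod 6 = 4
i=4: (4 + 3) mod 6 = 1
i=5: (5 + 3) mod 6 = 2
Known residues: [0, 1, 2, 3, 4]; need a permutation of 0..5, so missing residue r = 5
Need (1 + s) mod 6 = 5; smallest s = (5 - 1) mod 6 = 4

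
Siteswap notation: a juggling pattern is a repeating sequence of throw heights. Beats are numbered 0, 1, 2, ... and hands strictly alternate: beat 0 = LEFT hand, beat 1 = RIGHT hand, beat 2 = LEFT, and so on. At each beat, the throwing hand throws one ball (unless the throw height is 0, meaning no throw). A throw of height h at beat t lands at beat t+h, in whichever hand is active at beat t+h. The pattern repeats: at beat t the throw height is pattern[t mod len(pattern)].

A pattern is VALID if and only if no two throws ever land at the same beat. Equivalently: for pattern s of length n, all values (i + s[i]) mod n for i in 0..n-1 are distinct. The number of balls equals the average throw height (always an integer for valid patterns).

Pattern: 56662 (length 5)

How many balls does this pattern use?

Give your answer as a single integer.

Answer: 5

Derivation:
Pattern = [5, 6, 6, 6, 2], length n = 5
  position 0: throw height = 5, running sum = 5
  position 1: throw height = 6, running sum = 11
  position 2: throw height = 6, running sum = 17
  position 3: throw height = 6, running sum = 23
  position 4: throw height = 2, running sum = 25
Total sum = 25; balls = sum / n = 25 / 5 = 5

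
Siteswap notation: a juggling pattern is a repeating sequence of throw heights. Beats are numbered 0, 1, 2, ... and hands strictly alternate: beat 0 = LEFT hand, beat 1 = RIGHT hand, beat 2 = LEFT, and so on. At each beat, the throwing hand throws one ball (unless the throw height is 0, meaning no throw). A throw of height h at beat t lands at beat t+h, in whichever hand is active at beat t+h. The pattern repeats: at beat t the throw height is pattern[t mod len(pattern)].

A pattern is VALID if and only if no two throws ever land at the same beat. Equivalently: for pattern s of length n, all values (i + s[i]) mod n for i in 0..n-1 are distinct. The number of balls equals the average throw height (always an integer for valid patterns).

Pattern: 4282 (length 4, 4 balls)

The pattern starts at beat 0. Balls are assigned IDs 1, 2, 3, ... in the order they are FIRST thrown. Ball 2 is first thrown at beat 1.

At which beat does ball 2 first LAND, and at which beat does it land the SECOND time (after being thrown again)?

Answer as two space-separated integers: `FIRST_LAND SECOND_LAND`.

Answer: 3 5

Derivation:
Beat 0 (L): throw ball1 h=4 -> lands@4:L; in-air after throw: [b1@4:L]
Beat 1 (R): throw ball2 h=2 -> lands@3:R; in-air after throw: [b2@3:R b1@4:L]
Beat 2 (L): throw ball3 h=8 -> lands@10:L; in-air after throw: [b2@3:R b1@4:L b3@10:L]
Beat 3 (R): throw ball2 h=2 -> lands@5:R; in-air after throw: [b1@4:L b2@5:R b3@10:L]
Beat 4 (L): throw ball1 h=4 -> lands@8:L; in-air after throw: [b2@5:R b1@8:L b3@10:L]
Beat 5 (R): throw ball2 h=2 -> lands@7:R; in-air after throw: [b2@7:R b1@8:L b3@10:L]
Ball 2: thrown@1 h=2 -> first land @3; rethrown@3 h=2 -> second land @5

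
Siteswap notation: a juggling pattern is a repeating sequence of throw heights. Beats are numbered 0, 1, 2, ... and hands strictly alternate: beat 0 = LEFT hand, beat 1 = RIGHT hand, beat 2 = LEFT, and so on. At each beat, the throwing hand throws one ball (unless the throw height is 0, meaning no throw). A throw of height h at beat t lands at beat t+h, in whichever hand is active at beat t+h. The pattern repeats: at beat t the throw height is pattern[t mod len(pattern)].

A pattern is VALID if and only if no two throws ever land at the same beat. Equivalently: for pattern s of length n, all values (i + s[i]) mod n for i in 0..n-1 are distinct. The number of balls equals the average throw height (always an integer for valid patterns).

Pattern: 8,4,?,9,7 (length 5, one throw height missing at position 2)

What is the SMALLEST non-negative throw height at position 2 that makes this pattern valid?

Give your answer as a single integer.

i=0: (0 + 8) mod 5 = 3
i=1: (1 + 4) mod 5 = 0
i=2: s[i]=? (unknown)
i=3: (3 + 9) mod 5 = 2
i=4: (4 + 7) mod 5 = 1
Known residues: [0, 1, 2, 3]; need a permutation of 0..4, so missing residue r = 4
Need (2 + s) mod 5 = 4; smallest s = (4 - 2) mod 5 = 2

Answer: 2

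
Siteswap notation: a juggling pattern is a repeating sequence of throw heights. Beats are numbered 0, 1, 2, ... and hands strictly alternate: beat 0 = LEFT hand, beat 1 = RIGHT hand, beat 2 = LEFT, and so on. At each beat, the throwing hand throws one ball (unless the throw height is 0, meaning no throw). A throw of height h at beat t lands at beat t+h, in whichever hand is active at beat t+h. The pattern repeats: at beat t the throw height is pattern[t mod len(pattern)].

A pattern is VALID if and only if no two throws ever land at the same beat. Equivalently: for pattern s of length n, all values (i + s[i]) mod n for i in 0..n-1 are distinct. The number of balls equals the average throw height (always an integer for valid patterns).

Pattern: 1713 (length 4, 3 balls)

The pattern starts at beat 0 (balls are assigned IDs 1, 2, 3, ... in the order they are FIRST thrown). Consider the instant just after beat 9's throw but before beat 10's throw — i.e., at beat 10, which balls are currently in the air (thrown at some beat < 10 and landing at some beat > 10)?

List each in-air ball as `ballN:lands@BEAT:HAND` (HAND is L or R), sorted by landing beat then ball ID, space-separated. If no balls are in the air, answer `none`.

Answer: ball3:lands@12:L ball1:lands@16:L

Derivation:
Beat 0 (L): throw ball1 h=1 -> lands@1:R; in-air after throw: [b1@1:R]
Beat 1 (R): throw ball1 h=7 -> lands@8:L; in-air after throw: [b1@8:L]
Beat 2 (L): throw ball2 h=1 -> lands@3:R; in-air after throw: [b2@3:R b1@8:L]
Beat 3 (R): throw ball2 h=3 -> lands@6:L; in-air after throw: [b2@6:L b1@8:L]
Beat 4 (L): throw ball3 h=1 -> lands@5:R; in-air after throw: [b3@5:R b2@6:L b1@8:L]
Beat 5 (R): throw ball3 h=7 -> lands@12:L; in-air after throw: [b2@6:L b1@8:L b3@12:L]
Beat 6 (L): throw ball2 h=1 -> lands@7:R; in-air after throw: [b2@7:R b1@8:L b3@12:L]
Beat 7 (R): throw ball2 h=3 -> lands@10:L; in-air after throw: [b1@8:L b2@10:L b3@12:L]
Beat 8 (L): throw ball1 h=1 -> lands@9:R; in-air after throw: [b1@9:R b2@10:L b3@12:L]
Beat 9 (R): throw ball1 h=7 -> lands@16:L; in-air after throw: [b2@10:L b3@12:L b1@16:L]
Beat 10 (L): throw ball2 h=1 -> lands@11:R; in-air after throw: [b2@11:R b3@12:L b1@16:L]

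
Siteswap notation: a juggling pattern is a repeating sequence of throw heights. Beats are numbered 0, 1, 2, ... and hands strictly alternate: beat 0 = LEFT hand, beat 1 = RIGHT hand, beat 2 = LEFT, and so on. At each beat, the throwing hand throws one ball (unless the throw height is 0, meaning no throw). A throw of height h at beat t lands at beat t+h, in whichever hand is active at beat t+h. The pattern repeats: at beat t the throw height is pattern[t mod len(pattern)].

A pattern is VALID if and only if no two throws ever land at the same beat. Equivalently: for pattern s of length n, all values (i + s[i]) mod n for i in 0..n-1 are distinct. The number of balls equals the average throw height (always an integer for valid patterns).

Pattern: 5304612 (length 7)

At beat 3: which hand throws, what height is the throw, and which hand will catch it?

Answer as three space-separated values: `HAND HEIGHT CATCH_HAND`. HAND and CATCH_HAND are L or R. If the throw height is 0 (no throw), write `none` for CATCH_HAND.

Beat 3: 3 mod 2 = 1, so hand = R
Throw height = pattern[3 mod 7] = pattern[3] = 4
Lands at beat 3+4=7, 7 mod 2 = 1, so catch hand = R

Answer: R 4 R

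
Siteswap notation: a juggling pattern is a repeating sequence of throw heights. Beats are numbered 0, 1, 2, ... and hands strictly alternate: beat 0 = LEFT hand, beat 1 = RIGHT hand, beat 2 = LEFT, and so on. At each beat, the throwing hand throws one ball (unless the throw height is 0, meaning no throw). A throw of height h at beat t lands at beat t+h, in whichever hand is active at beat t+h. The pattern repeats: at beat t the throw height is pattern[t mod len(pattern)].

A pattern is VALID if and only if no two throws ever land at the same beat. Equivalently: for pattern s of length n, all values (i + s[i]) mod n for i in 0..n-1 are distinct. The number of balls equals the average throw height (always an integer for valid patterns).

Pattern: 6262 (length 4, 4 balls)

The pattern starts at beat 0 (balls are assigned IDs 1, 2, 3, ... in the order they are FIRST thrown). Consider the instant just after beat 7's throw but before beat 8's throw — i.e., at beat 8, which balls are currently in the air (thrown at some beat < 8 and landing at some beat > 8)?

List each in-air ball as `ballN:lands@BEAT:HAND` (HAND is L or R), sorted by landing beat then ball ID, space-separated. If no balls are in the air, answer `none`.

Answer: ball2:lands@9:R ball4:lands@10:L ball1:lands@12:L

Derivation:
Beat 0 (L): throw ball1 h=6 -> lands@6:L; in-air after throw: [b1@6:L]
Beat 1 (R): throw ball2 h=2 -> lands@3:R; in-air after throw: [b2@3:R b1@6:L]
Beat 2 (L): throw ball3 h=6 -> lands@8:L; in-air after throw: [b2@3:R b1@6:L b3@8:L]
Beat 3 (R): throw ball2 h=2 -> lands@5:R; in-air after throw: [b2@5:R b1@6:L b3@8:L]
Beat 4 (L): throw ball4 h=6 -> lands@10:L; in-air after throw: [b2@5:R b1@6:L b3@8:L b4@10:L]
Beat 5 (R): throw ball2 h=2 -> lands@7:R; in-air after throw: [b1@6:L b2@7:R b3@8:L b4@10:L]
Beat 6 (L): throw ball1 h=6 -> lands@12:L; in-air after throw: [b2@7:R b3@8:L b4@10:L b1@12:L]
Beat 7 (R): throw ball2 h=2 -> lands@9:R; in-air after throw: [b3@8:L b2@9:R b4@10:L b1@12:L]
Beat 8 (L): throw ball3 h=6 -> lands@14:L; in-air after throw: [b2@9:R b4@10:L b1@12:L b3@14:L]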